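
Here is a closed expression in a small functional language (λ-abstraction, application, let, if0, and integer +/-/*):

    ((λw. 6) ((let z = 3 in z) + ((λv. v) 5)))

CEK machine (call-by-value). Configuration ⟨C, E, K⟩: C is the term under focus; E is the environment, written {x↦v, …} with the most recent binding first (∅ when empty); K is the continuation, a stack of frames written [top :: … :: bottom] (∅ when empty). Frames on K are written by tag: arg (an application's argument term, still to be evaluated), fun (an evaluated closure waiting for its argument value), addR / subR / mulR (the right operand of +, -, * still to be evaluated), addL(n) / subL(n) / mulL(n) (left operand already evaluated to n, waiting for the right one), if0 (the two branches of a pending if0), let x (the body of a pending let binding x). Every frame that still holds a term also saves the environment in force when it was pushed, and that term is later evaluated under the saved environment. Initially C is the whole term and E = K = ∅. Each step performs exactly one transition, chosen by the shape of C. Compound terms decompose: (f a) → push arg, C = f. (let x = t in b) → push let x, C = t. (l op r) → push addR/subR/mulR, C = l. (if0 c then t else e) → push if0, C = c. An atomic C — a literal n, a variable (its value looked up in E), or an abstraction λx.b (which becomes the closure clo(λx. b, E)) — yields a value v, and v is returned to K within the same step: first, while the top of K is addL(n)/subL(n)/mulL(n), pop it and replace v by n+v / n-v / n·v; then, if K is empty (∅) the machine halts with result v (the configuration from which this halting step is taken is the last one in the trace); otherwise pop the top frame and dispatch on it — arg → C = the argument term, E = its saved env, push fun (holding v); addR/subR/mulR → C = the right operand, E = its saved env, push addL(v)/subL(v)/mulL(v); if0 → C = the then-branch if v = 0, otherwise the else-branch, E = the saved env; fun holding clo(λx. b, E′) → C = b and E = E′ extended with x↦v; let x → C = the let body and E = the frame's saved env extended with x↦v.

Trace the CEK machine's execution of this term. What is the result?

Answer: 6

Machine steps:
0. [C=((λw. 6) ((let z = 3 in z) + ((λv. v) 5))) | E=∅ | K=∅]
1. [C=(λw. 6) | E=∅ | K=[arg]]
2. [C=((let z = 3 in z) + ((λv. v) 5)) | E=∅ | K=[fun]]
3. [C=(let z = 3 in z) | E=∅ | K=[addR :: fun]]
4. [C=3 | E=∅ | K=[let z :: addR :: fun]]
5. [C=z | E={z↦3} | K=[addR :: fun]]
6. [C=((λv. v) 5) | E=∅ | K=[addL(3) :: fun]]
7. [C=(λv. v) | E=∅ | K=[arg :: addL(3) :: fun]]
8. [C=5 | E=∅ | K=[fun :: addL(3) :: fun]]
9. [C=v | E={v↦5} | K=[addL(3) :: fun]]
10. [C=6 | E={w↦8} | K=∅]
→ final value 6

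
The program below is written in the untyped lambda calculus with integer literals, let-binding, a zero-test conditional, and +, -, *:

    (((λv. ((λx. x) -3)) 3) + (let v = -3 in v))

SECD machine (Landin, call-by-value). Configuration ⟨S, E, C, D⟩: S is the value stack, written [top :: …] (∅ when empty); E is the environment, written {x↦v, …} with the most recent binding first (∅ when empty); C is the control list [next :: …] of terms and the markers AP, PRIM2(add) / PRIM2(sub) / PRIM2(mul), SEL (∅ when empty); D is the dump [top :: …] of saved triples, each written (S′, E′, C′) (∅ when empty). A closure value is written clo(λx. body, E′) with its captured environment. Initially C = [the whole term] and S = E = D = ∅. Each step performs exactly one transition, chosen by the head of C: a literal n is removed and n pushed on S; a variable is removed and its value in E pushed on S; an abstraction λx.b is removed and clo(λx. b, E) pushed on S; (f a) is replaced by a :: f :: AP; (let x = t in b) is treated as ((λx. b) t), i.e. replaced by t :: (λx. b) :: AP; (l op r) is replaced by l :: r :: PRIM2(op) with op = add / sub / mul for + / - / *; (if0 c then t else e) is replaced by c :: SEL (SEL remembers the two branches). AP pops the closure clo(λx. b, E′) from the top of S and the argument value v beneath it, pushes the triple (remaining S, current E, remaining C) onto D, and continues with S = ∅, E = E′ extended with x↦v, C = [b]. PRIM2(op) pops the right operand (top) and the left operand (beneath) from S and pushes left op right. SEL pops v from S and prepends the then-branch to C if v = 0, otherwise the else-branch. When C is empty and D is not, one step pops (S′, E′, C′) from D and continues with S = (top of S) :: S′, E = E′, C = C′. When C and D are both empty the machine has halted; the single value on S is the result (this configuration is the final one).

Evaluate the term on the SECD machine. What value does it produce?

Answer: -6

Execution trace:
t=0: <S=∅, E=∅, C=[(((λv. ((λx. x) -3)) 3) + (let v = -3 in v))], D=∅>
t=1: <S=∅, E=∅, C=[((λv. ((λx. x) -3)) 3) :: (let v = -3 in v) :: PRIM2(add)], D=∅>
t=2: <S=∅, E=∅, C=[3 :: (λv. ((λx. x) -3)) :: AP :: (let v = -3 in v) :: PRIM2(add)], D=∅>
t=3: <S=[3], E=∅, C=[(λv. ((λx. x) -3)) :: AP :: (let v = -3 in v) :: PRIM2(add)], D=∅>
t=4: <S=[clo(λv. ((λx. x) -3), ∅) :: 3], E=∅, C=[AP :: (let v = -3 in v) :: PRIM2(add)], D=∅>
t=5: <S=∅, E={v↦3}, C=[((λx. x) -3)], D=[(∅, ∅, [(let v = -3 in v) :: PRIM2(add)])]>
t=6: <S=∅, E={v↦3}, C=[-3 :: (λx. x) :: AP], D=[(∅, ∅, [(let v = -3 in v) :: PRIM2(add)])]>
t=7: <S=[-3], E={v↦3}, C=[(λx. x) :: AP], D=[(∅, ∅, [(let v = -3 in v) :: PRIM2(add)])]>
t=8: <S=[clo(λx. x, {v↦3}) :: -3], E={v↦3}, C=[AP], D=[(∅, ∅, [(let v = -3 in v) :: PRIM2(add)])]>
t=9: <S=∅, E={x↦-3, v↦3}, C=[x], D=[(∅, {v↦3}, ∅) :: (∅, ∅, [(let v = -3 in v) :: PRIM2(add)])]>
t=10: <S=[-3], E={x↦-3, v↦3}, C=∅, D=[(∅, {v↦3}, ∅) :: (∅, ∅, [(let v = -3 in v) :: PRIM2(add)])]>
t=11: <S=[-3], E={v↦3}, C=∅, D=[(∅, ∅, [(let v = -3 in v) :: PRIM2(add)])]>
t=12: <S=[-3], E=∅, C=[(let v = -3 in v) :: PRIM2(add)], D=∅>
t=13: <S=[-3], E=∅, C=[-3 :: (λv. v) :: AP :: PRIM2(add)], D=∅>
t=14: <S=[-3 :: -3], E=∅, C=[(λv. v) :: AP :: PRIM2(add)], D=∅>
t=15: <S=[clo(λv. v, ∅) :: -3 :: -3], E=∅, C=[AP :: PRIM2(add)], D=∅>
t=16: <S=∅, E={v↦-3}, C=[v], D=[([-3], ∅, [PRIM2(add)])]>
t=17: <S=[-3], E={v↦-3}, C=∅, D=[([-3], ∅, [PRIM2(add)])]>
t=18: <S=[-3 :: -3], E=∅, C=[PRIM2(add)], D=∅>
t=19: <S=[-6], E=∅, C=∅, D=∅>
→ final value -6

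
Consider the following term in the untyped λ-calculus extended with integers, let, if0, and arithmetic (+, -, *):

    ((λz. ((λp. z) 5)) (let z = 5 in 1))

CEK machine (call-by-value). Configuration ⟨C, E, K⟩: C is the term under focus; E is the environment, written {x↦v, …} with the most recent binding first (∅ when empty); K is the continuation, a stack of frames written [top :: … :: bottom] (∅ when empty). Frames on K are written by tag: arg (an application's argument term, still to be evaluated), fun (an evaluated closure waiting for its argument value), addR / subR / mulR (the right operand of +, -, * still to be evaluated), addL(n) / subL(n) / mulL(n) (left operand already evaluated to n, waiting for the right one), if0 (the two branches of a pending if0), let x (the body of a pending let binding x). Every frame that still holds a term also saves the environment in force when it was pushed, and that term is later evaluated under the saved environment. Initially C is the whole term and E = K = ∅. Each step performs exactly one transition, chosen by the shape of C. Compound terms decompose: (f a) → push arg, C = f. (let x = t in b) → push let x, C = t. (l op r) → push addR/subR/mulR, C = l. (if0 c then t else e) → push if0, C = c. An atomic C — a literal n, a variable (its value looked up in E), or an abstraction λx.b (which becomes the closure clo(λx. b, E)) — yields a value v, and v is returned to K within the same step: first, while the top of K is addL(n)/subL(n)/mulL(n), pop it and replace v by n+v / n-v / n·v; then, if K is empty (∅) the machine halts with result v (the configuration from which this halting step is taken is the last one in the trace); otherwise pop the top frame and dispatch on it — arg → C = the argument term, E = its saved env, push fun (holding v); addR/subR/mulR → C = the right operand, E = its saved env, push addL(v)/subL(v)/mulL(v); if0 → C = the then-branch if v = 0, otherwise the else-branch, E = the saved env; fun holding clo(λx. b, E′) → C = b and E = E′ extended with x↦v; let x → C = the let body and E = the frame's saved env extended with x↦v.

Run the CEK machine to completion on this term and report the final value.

Answer: 1

Machine steps:
t=0: [C=((λz. ((λp. z) 5)) (let z = 5 in 1)) | E=∅ | K=∅]
t=1: [C=(λz. ((λp. z) 5)) | E=∅ | K=[arg]]
t=2: [C=(let z = 5 in 1) | E=∅ | K=[fun]]
t=3: [C=5 | E=∅ | K=[let z :: fun]]
t=4: [C=1 | E={z↦5} | K=[fun]]
t=5: [C=((λp. z) 5) | E={z↦1} | K=∅]
t=6: [C=(λp. z) | E={z↦1} | K=[arg]]
t=7: [C=5 | E={z↦1} | K=[fun]]
t=8: [C=z | E={p↦5, z↦1} | K=∅]
→ final value 1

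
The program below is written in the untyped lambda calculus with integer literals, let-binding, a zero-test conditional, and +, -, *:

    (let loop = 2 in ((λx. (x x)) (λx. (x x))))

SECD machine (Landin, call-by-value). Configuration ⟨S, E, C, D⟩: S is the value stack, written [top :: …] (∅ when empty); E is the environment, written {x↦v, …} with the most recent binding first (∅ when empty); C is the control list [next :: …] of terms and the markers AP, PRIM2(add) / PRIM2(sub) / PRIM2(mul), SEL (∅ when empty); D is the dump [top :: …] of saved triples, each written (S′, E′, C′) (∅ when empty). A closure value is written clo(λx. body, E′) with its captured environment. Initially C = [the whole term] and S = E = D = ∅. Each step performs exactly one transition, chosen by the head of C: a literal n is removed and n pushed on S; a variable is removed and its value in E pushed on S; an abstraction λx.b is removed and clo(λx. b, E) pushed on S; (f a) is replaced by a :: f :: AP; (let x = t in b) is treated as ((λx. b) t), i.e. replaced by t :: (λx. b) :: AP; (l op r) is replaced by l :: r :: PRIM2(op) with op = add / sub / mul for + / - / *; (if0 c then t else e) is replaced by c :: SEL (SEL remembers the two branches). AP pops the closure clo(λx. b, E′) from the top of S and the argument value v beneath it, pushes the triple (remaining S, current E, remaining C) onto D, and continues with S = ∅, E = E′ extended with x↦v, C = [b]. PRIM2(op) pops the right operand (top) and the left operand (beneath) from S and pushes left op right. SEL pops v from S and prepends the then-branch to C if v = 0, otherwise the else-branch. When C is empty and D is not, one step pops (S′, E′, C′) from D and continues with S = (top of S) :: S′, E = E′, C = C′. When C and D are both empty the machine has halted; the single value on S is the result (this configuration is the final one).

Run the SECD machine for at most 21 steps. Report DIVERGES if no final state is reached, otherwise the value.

t=0: [S=∅ | E=∅ | C=[(let loop = 2 in ((λx. (x x)) (λx. (x x))))] | D=∅]
t=1: [S=∅ | E=∅ | C=[2 :: (λloop. ((λx. (x x)) (λx. (x x)))) :: AP] | D=∅]
t=2: [S=[2] | E=∅ | C=[(λloop. ((λx. (x x)) (λx. (x x)))) :: AP] | D=∅]
t=3: [S=[clo(λloop. ((λx. (x x)) (λx. (x x))), ∅) :: 2] | E=∅ | C=[AP] | D=∅]
t=4: [S=∅ | E={loop↦2} | C=[((λx. (x x)) (λx. (x x)))] | D=[(∅, ∅, ∅)]]
t=5: [S=∅ | E={loop↦2} | C=[(λx. (x x)) :: (λx. (x x)) :: AP] | D=[(∅, ∅, ∅)]]
t=6: [S=[clo(λx. (x x), {loop↦2})] | E={loop↦2} | C=[(λx. (x x)) :: AP] | D=[(∅, ∅, ∅)]]
t=7: [S=[clo(λx. (x x), {loop↦2}) :: clo(λx. (x x), {loop↦2})] | E={loop↦2} | C=[AP] | D=[(∅, ∅, ∅)]]
t=8: [S=∅ | E={x↦clo(λx. (x x), {loop↦2}), loop↦2} | C=[(x x)] | D=[(∅, {loop↦2}, ∅) :: (∅, ∅, ∅)]]
t=9: [S=∅ | E={x↦clo(λx. (x x), {loop↦2}), loop↦2} | C=[x :: x :: AP] | D=[(∅, {loop↦2}, ∅) :: (∅, ∅, ∅)]]
t=10: [S=[clo(λx. (x x), {loop↦2})] | E={x↦clo(λx. (x x), {loop↦2}), loop↦2} | C=[x :: AP] | D=[(∅, {loop↦2}, ∅) :: (∅, ∅, ∅)]]
t=11: [S=[clo(λx. (x x), {loop↦2}) :: clo(λx. (x x), {loop↦2})] | E={x↦clo(λx. (x x), {loop↦2}), loop↦2} | C=[AP] | D=[(∅, {loop↦2}, ∅) :: (∅, ∅, ∅)]]
t=12: [S=∅ | E={x↦clo(λx. (x x), {loop↦2}), loop↦2} | C=[(x x)] | D=[(∅, {x↦clo(λx. (x x), {loop↦2}), loop↦2}, ∅) :: (∅, {loop↦2}, ∅) :: (∅, ∅, ∅)]]
t=13: [S=∅ | E={x↦clo(λx. (x x), {loop↦2}), loop↦2} | C=[x :: x :: AP] | D=[(∅, {x↦clo(λx. (x x), {loop↦2}), loop↦2}, ∅) :: (∅, {loop↦2}, ∅) :: (∅, ∅, ∅)]]
t=14: [S=[clo(λx. (x x), {loop↦2})] | E={x↦clo(λx. (x x), {loop↦2}), loop↦2} | C=[x :: AP] | D=[(∅, {x↦clo(λx. (x x), {loop↦2}), loop↦2}, ∅) :: (∅, {loop↦2}, ∅) :: (∅, ∅, ∅)]]
t=15: [S=[clo(λx. (x x), {loop↦2}) :: clo(λx. (x x), {loop↦2})] | E={x↦clo(λx. (x x), {loop↦2}), loop↦2} | C=[AP] | D=[(∅, {x↦clo(λx. (x x), {loop↦2}), loop↦2}, ∅) :: (∅, {loop↦2}, ∅) :: (∅, ∅, ∅)]]
t=16: [S=∅ | E={x↦clo(λx. (x x), {loop↦2}), loop↦2} | C=[(x x)] | D=[(∅, {x↦clo(λx. (x x), {loop↦2}), loop↦2}, ∅) :: (∅, {x↦clo(λx. (x x), {loop↦2}), loop↦2}, ∅) :: (∅, {loop↦2}, ∅) :: (∅, ∅, ∅)]]
t=17: [S=∅ | E={x↦clo(λx. (x x), {loop↦2}), loop↦2} | C=[x :: x :: AP] | D=[(∅, {x↦clo(λx. (x x), {loop↦2}), loop↦2}, ∅) :: (∅, {x↦clo(λx. (x x), {loop↦2}), loop↦2}, ∅) :: (∅, {loop↦2}, ∅) :: (∅, ∅, ∅)]]
t=18: [S=[clo(λx. (x x), {loop↦2})] | E={x↦clo(λx. (x x), {loop↦2}), loop↦2} | C=[x :: AP] | D=[(∅, {x↦clo(λx. (x x), {loop↦2}), loop↦2}, ∅) :: (∅, {x↦clo(λx. (x x), {loop↦2}), loop↦2}, ∅) :: (∅, {loop↦2}, ∅) :: (∅, ∅, ∅)]]
t=19: [S=[clo(λx. (x x), {loop↦2}) :: clo(λx. (x x), {loop↦2})] | E={x↦clo(λx. (x x), {loop↦2}), loop↦2} | C=[AP] | D=[(∅, {x↦clo(λx. (x x), {loop↦2}), loop↦2}, ∅) :: (∅, {x↦clo(λx. (x x), {loop↦2}), loop↦2}, ∅) :: (∅, {loop↦2}, ∅) :: (∅, ∅, ∅)]]
t=20: [S=∅ | E={x↦clo(λx. (x x), {loop↦2}), loop↦2} | C=[(x x)] | D=[(∅, {x↦clo(λx. (x x), {loop↦2}), loop↦2}, ∅) :: (∅, {x↦clo(λx. (x x), {loop↦2}), loop↦2}, ∅) :: (∅, {x↦clo(λx. (x x), {loop↦2}), loop↦2}, ∅) :: (∅, {loop↦2}, ∅) :: (∅, ∅, ∅)]]
t=21: [S=∅ | E={x↦clo(λx. (x x), {loop↦2}), loop↦2} | C=[x :: x :: AP] | D=[(∅, {x↦clo(λx. (x x), {loop↦2}), loop↦2}, ∅) :: (∅, {x↦clo(λx. (x x), {loop↦2}), loop↦2}, ∅) :: (∅, {x↦clo(λx. (x x), {loop↦2}), loop↦2}, ∅) :: (∅, {loop↦2}, ∅) :: (∅, ∅, ∅)]]
→ 21 transitions taken and the configuration is still not final: no result within 21 steps

Answer: DIVERGES (no final state within 21 steps)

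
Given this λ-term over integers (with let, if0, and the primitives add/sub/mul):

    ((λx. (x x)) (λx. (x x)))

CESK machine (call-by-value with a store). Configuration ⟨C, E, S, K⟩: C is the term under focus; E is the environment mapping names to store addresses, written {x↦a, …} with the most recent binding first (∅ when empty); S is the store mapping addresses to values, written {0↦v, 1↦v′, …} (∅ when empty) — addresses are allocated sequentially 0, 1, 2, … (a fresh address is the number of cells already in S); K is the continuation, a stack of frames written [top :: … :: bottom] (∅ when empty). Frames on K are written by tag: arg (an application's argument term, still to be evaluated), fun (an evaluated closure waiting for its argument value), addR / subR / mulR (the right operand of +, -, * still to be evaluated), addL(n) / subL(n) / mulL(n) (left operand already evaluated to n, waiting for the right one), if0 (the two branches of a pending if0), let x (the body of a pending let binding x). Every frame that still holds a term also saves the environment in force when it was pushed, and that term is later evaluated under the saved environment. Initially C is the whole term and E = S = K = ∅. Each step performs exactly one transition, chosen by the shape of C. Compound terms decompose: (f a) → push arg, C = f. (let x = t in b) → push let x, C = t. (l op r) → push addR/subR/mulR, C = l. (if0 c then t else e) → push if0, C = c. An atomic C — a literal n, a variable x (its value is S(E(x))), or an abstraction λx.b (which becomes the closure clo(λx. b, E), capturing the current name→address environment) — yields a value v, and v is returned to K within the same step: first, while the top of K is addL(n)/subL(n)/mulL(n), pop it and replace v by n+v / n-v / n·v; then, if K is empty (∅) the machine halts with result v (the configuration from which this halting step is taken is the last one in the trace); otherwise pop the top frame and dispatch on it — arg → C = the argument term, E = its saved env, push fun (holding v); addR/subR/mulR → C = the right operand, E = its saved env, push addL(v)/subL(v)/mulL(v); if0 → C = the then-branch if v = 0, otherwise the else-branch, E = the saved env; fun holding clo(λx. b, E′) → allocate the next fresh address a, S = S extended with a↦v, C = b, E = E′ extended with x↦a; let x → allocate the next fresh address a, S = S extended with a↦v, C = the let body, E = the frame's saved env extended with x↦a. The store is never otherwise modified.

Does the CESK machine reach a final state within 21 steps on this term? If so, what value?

Answer: DIVERGES (no final state within 21 steps)

Execution trace:
step 0: ⟨C=((λx. (x x)) (λx. (x x))); E=∅; S=∅; K=∅⟩
step 1: ⟨C=(λx. (x x)); E=∅; S=∅; K=[arg]⟩
step 2: ⟨C=(λx. (x x)); E=∅; S=∅; K=[fun]⟩
step 3: ⟨C=(x x); E={x↦0}; S={0↦clo(λx. (x x), ∅)}; K=∅⟩
step 4: ⟨C=x; E={x↦0}; S={0↦clo(λx. (x x), ∅)}; K=[arg]⟩
step 5: ⟨C=x; E={x↦0}; S={0↦clo(λx. (x x), ∅)}; K=[fun]⟩
step 6: ⟨C=(x x); E={x↦1}; S={0↦clo(λx. (x x), ∅), 1↦clo(λx. (x x), ∅)}; K=∅⟩
step 7: ⟨C=x; E={x↦1}; S={0↦clo(λx. (x x), ∅), 1↦clo(λx. (x x), ∅)}; K=[arg]⟩
step 8: ⟨C=x; E={x↦1}; S={0↦clo(λx. (x x), ∅), 1↦clo(λx. (x x), ∅)}; K=[fun]⟩
step 9: ⟨C=(x x); E={x↦2}; S={0↦clo(λx. (x x), ∅), 1↦clo(λx. (x x), ∅), 2↦clo(λx. (x x), ∅)}; K=∅⟩
step 10: ⟨C=x; E={x↦2}; S={0↦clo(λx. (x x), ∅), 1↦clo(λx. (x x), ∅), 2↦clo(λx. (x x), ∅)}; K=[arg]⟩
step 11: ⟨C=x; E={x↦2}; S={0↦clo(λx. (x x), ∅), 1↦clo(λx. (x x), ∅), 2↦clo(λx. (x x), ∅)}; K=[fun]⟩
step 12: ⟨C=(x x); E={x↦3}; S={0↦clo(λx. (x x), ∅), 1↦clo(λx. (x x), ∅), 2↦clo(λx. (x x), ∅), 3↦clo(λx. (x x), ∅)}; K=∅⟩
step 13: ⟨C=x; E={x↦3}; S={0↦clo(λx. (x x), ∅), 1↦clo(λx. (x x), ∅), 2↦clo(λx. (x x), ∅), 3↦clo(λx. (x x), ∅)}; K=[arg]⟩
step 14: ⟨C=x; E={x↦3}; S={0↦clo(λx. (x x), ∅), 1↦clo(λx. (x x), ∅), 2↦clo(λx. (x x), ∅), 3↦clo(λx. (x x), ∅)}; K=[fun]⟩
step 15: ⟨C=(x x); E={x↦4}; S={0↦clo(λx. (x x), ∅), 1↦clo(λx. (x x), ∅), 2↦clo(λx. (x x), ∅), 3↦clo(λx. (x x), ∅), 4↦clo(λx. (x x), ∅)}; K=∅⟩
step 16: ⟨C=x; E={x↦4}; S={0↦clo(λx. (x x), ∅), 1↦clo(λx. (x x), ∅), 2↦clo(λx. (x x), ∅), 3↦clo(λx. (x x), ∅), 4↦clo(λx. (x x), ∅)}; K=[arg]⟩
step 17: ⟨C=x; E={x↦4}; S={0↦clo(λx. (x x), ∅), 1↦clo(λx. (x x), ∅), 2↦clo(λx. (x x), ∅), 3↦clo(λx. (x x), ∅), 4↦clo(λx. (x x), ∅)}; K=[fun]⟩
step 18: ⟨C=(x x); E={x↦5}; S={0↦clo(λx. (x x), ∅), 1↦clo(λx. (x x), ∅), 2↦clo(λx. (x x), ∅), 3↦clo(λx. (x x), ∅), 4↦clo(λx. (x x), ∅), 5↦clo(λx. (x x), ∅)}; K=∅⟩
step 19: ⟨C=x; E={x↦5}; S={0↦clo(λx. (x x), ∅), 1↦clo(λx. (x x), ∅), 2↦clo(λx. (x x), ∅), 3↦clo(λx. (x x), ∅), 4↦clo(λx. (x x), ∅), 5↦clo(λx. (x x), ∅)}; K=[arg]⟩
step 20: ⟨C=x; E={x↦5}; S={0↦clo(λx. (x x), ∅), 1↦clo(λx. (x x), ∅), 2↦clo(λx. (x x), ∅), 3↦clo(λx. (x x), ∅), 4↦clo(λx. (x x), ∅), 5↦clo(λx. (x x), ∅)}; K=[fun]⟩
step 21: ⟨C=(x x); E={x↦6}; S={0↦clo(λx. (x x), ∅), 1↦clo(λx. (x x), ∅), 2↦clo(λx. (x x), ∅), 3↦clo(λx. (x x), ∅), 4↦clo(λx. (x x), ∅), 5↦clo(λx. (x x), ∅), 6↦clo(λx. (x x), ∅)}; K=∅⟩
→ 21 transitions taken and the configuration is still not final: no result within 21 steps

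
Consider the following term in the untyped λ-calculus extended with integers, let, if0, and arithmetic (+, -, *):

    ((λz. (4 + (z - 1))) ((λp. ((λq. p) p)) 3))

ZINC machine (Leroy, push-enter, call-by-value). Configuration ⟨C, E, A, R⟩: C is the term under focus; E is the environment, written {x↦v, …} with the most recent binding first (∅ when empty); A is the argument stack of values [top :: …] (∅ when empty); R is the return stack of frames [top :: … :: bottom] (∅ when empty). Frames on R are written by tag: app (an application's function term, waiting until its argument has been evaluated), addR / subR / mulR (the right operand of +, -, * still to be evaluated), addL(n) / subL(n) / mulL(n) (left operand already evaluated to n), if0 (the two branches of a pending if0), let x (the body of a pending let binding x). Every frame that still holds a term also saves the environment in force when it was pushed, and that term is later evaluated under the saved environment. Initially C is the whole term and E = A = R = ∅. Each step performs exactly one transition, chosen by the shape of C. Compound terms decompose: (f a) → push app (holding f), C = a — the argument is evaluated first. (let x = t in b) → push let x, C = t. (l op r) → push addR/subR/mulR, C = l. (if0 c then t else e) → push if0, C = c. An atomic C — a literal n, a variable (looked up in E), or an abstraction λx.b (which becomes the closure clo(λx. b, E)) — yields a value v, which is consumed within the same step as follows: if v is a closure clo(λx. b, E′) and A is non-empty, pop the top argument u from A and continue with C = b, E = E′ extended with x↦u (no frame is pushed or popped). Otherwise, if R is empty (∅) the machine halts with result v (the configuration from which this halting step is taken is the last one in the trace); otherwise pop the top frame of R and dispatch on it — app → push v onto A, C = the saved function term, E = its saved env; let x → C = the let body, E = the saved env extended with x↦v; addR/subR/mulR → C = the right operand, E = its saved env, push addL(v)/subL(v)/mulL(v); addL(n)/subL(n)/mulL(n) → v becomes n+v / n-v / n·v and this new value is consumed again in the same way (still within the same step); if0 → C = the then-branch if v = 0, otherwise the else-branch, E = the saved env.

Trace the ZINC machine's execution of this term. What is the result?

Answer: 6

Execution trace:
t=0: <C=((λz. (4 + (z - 1))) ((λp. ((λq. p) p)) 3)), E=∅, A=∅, R=∅>
t=1: <C=((λp. ((λq. p) p)) 3), E=∅, A=∅, R=[app]>
t=2: <C=3, E=∅, A=∅, R=[app :: app]>
t=3: <C=(λp. ((λq. p) p)), E=∅, A=[3], R=[app]>
t=4: <C=((λq. p) p), E={p↦3}, A=∅, R=[app]>
t=5: <C=p, E={p↦3}, A=∅, R=[app :: app]>
t=6: <C=(λq. p), E={p↦3}, A=[3], R=[app]>
t=7: <C=p, E={q↦3, p↦3}, A=∅, R=[app]>
t=8: <C=(λz. (4 + (z - 1))), E=∅, A=[3], R=∅>
t=9: <C=(4 + (z - 1)), E={z↦3}, A=∅, R=∅>
t=10: <C=4, E={z↦3}, A=∅, R=[addR]>
t=11: <C=(z - 1), E={z↦3}, A=∅, R=[addL(4)]>
t=12: <C=z, E={z↦3}, A=∅, R=[subR :: addL(4)]>
t=13: <C=1, E={z↦3}, A=∅, R=[subL(3) :: addL(4)]>
→ final value 6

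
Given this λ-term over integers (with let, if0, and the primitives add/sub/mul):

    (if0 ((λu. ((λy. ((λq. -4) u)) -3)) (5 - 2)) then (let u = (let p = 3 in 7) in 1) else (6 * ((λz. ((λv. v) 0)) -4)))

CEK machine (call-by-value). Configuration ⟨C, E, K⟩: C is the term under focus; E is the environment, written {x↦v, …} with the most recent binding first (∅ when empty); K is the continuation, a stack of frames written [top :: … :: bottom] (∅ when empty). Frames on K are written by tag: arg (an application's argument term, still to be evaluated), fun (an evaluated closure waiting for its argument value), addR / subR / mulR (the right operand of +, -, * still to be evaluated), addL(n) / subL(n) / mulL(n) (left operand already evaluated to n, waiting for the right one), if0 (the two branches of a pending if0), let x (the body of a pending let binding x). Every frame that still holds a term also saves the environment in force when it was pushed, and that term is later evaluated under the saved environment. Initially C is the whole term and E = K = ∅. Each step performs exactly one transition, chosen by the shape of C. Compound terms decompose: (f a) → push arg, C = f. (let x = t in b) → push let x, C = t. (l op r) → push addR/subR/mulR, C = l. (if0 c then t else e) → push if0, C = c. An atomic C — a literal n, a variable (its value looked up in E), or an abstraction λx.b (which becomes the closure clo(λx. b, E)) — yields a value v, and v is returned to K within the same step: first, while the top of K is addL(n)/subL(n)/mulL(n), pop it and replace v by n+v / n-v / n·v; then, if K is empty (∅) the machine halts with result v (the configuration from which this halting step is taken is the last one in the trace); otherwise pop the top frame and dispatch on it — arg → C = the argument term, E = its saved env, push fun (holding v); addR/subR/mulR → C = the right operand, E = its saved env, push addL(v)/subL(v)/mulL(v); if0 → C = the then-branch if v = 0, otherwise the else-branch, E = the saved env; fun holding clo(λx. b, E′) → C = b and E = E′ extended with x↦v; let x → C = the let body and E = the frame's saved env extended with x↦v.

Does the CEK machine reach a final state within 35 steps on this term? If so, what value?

Answer: 0

Machine steps:
[0] [C=(if0 ((λu. ((λy. ((λq. -4) u)) -3)) (5 - 2)) then (let u = (let p = 3 in 7) in 1) else (6 * ((λz. ((λv. v) 0)) -4))) | E=∅ | K=∅]
[1] [C=((λu. ((λy. ((λq. -4) u)) -3)) (5 - 2)) | E=∅ | K=[if0]]
[2] [C=(λu. ((λy. ((λq. -4) u)) -3)) | E=∅ | K=[arg :: if0]]
[3] [C=(5 - 2) | E=∅ | K=[fun :: if0]]
[4] [C=5 | E=∅ | K=[subR :: fun :: if0]]
[5] [C=2 | E=∅ | K=[subL(5) :: fun :: if0]]
[6] [C=((λy. ((λq. -4) u)) -3) | E={u↦3} | K=[if0]]
[7] [C=(λy. ((λq. -4) u)) | E={u↦3} | K=[arg :: if0]]
[8] [C=-3 | E={u↦3} | K=[fun :: if0]]
[9] [C=((λq. -4) u) | E={y↦-3, u↦3} | K=[if0]]
[10] [C=(λq. -4) | E={y↦-3, u↦3} | K=[arg :: if0]]
[11] [C=u | E={y↦-3, u↦3} | K=[fun :: if0]]
[12] [C=-4 | E={q↦3, y↦-3, u↦3} | K=[if0]]
[13] [C=(6 * ((λz. ((λv. v) 0)) -4)) | E=∅ | K=∅]
[14] [C=6 | E=∅ | K=[mulR]]
[15] [C=((λz. ((λv. v) 0)) -4) | E=∅ | K=[mulL(6)]]
[16] [C=(λz. ((λv. v) 0)) | E=∅ | K=[arg :: mulL(6)]]
[17] [C=-4 | E=∅ | K=[fun :: mulL(6)]]
[18] [C=((λv. v) 0) | E={z↦-4} | K=[mulL(6)]]
[19] [C=(λv. v) | E={z↦-4} | K=[arg :: mulL(6)]]
[20] [C=0 | E={z↦-4} | K=[fun :: mulL(6)]]
[21] [C=v | E={v↦0, z↦-4} | K=[mulL(6)]]
→ final value 0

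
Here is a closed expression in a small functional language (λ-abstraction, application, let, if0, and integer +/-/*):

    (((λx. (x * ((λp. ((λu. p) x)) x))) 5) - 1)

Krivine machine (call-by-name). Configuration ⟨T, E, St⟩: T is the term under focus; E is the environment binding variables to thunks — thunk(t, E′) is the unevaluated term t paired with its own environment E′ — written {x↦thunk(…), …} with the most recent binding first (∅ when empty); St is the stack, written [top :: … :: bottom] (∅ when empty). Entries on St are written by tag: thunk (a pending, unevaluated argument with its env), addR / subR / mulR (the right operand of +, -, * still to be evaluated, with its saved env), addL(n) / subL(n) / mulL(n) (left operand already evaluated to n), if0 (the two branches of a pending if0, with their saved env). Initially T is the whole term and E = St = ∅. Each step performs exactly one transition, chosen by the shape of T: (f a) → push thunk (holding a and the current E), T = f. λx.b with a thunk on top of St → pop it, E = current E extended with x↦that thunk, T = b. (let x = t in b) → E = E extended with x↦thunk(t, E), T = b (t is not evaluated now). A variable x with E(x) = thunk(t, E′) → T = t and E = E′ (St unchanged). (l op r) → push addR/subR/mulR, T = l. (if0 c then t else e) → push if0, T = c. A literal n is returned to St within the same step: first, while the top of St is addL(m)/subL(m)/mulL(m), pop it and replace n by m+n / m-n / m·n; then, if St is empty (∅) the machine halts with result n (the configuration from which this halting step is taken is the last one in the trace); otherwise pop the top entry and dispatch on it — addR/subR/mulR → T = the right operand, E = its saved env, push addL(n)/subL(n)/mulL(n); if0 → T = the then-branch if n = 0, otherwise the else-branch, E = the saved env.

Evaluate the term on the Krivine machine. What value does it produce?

Answer: 24

Derivation:
t=0: <T=(((λx. (x * ((λp. ((λu. p) x)) x))) 5) - 1), E=∅, St=∅>
t=1: <T=((λx. (x * ((λp. ((λu. p) x)) x))) 5), E=∅, St=[subR]>
t=2: <T=(λx. (x * ((λp. ((λu. p) x)) x))), E=∅, St=[thunk :: subR]>
t=3: <T=(x * ((λp. ((λu. p) x)) x)), E={x↦thunk(5, ∅)}, St=[subR]>
t=4: <T=x, E={x↦thunk(5, ∅)}, St=[mulR :: subR]>
t=5: <T=5, E=∅, St=[mulR :: subR]>
t=6: <T=((λp. ((λu. p) x)) x), E={x↦thunk(5, ∅)}, St=[mulL(5) :: subR]>
t=7: <T=(λp. ((λu. p) x)), E={x↦thunk(5, ∅)}, St=[thunk :: mulL(5) :: subR]>
t=8: <T=((λu. p) x), E={p↦thunk(x, {x↦thunk(5, ∅)}), x↦thunk(5, ∅)}, St=[mulL(5) :: subR]>
t=9: <T=(λu. p), E={p↦thunk(x, {x↦thunk(5, ∅)}), x↦thunk(5, ∅)}, St=[thunk :: mulL(5) :: subR]>
t=10: <T=p, E={u↦thunk(x, {p↦thunk(x, {x↦thunk(5, ∅)}), x↦thunk(5, ∅)}), p↦thunk(x, {x↦thunk(5, ∅)}), x↦thunk(5, ∅)}, St=[mulL(5) :: subR]>
t=11: <T=x, E={x↦thunk(5, ∅)}, St=[mulL(5) :: subR]>
t=12: <T=5, E=∅, St=[mulL(5) :: subR]>
t=13: <T=1, E=∅, St=[subL(25)]>
→ final value 24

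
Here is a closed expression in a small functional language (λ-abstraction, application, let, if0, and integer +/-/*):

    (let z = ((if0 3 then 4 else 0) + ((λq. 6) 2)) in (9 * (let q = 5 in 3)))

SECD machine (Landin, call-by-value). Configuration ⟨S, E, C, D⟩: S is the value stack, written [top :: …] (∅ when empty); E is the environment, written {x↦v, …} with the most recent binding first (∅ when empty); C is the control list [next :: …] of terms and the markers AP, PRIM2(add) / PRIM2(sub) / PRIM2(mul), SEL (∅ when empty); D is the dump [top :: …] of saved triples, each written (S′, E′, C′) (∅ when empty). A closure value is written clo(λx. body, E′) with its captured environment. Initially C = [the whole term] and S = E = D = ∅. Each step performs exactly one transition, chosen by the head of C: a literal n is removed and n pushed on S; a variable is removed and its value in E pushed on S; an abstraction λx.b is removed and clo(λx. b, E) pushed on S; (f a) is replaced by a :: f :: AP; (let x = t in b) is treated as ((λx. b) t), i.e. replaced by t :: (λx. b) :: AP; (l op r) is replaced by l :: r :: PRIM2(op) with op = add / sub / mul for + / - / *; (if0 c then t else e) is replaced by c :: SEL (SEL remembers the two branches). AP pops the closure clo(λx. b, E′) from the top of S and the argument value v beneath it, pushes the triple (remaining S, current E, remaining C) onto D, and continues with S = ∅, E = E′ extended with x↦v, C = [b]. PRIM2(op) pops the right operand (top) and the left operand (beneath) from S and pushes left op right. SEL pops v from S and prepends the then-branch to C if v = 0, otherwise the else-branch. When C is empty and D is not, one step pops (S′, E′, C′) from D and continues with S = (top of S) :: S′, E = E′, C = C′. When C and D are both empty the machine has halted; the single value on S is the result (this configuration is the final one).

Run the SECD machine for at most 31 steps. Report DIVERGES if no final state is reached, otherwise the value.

[0] [S=∅ | E=∅ | C=[(let z = ((if0 3 then 4 else 0) + ((λq. 6) 2)) in (9 * (let q = 5 in 3)))] | D=∅]
[1] [S=∅ | E=∅ | C=[((if0 3 then 4 else 0) + ((λq. 6) 2)) :: (λz. (9 * (let q = 5 in 3))) :: AP] | D=∅]
[2] [S=∅ | E=∅ | C=[(if0 3 then 4 else 0) :: ((λq. 6) 2) :: PRIM2(add) :: (λz. (9 * (let q = 5 in 3))) :: AP] | D=∅]
[3] [S=∅ | E=∅ | C=[3 :: SEL :: ((λq. 6) 2) :: PRIM2(add) :: (λz. (9 * (let q = 5 in 3))) :: AP] | D=∅]
[4] [S=[3] | E=∅ | C=[SEL :: ((λq. 6) 2) :: PRIM2(add) :: (λz. (9 * (let q = 5 in 3))) :: AP] | D=∅]
[5] [S=∅ | E=∅ | C=[0 :: ((λq. 6) 2) :: PRIM2(add) :: (λz. (9 * (let q = 5 in 3))) :: AP] | D=∅]
[6] [S=[0] | E=∅ | C=[((λq. 6) 2) :: PRIM2(add) :: (λz. (9 * (let q = 5 in 3))) :: AP] | D=∅]
[7] [S=[0] | E=∅ | C=[2 :: (λq. 6) :: AP :: PRIM2(add) :: (λz. (9 * (let q = 5 in 3))) :: AP] | D=∅]
[8] [S=[2 :: 0] | E=∅ | C=[(λq. 6) :: AP :: PRIM2(add) :: (λz. (9 * (let q = 5 in 3))) :: AP] | D=∅]
[9] [S=[clo(λq. 6, ∅) :: 2 :: 0] | E=∅ | C=[AP :: PRIM2(add) :: (λz. (9 * (let q = 5 in 3))) :: AP] | D=∅]
[10] [S=∅ | E={q↦2} | C=[6] | D=[([0], ∅, [PRIM2(add) :: (λz. (9 * (let q = 5 in 3))) :: AP])]]
[11] [S=[6] | E={q↦2} | C=∅ | D=[([0], ∅, [PRIM2(add) :: (λz. (9 * (let q = 5 in 3))) :: AP])]]
[12] [S=[6 :: 0] | E=∅ | C=[PRIM2(add) :: (λz. (9 * (let q = 5 in 3))) :: AP] | D=∅]
[13] [S=[6] | E=∅ | C=[(λz. (9 * (let q = 5 in 3))) :: AP] | D=∅]
[14] [S=[clo(λz. (9 * (let q = 5 in 3)), ∅) :: 6] | E=∅ | C=[AP] | D=∅]
[15] [S=∅ | E={z↦6} | C=[(9 * (let q = 5 in 3))] | D=[(∅, ∅, ∅)]]
[16] [S=∅ | E={z↦6} | C=[9 :: (let q = 5 in 3) :: PRIM2(mul)] | D=[(∅, ∅, ∅)]]
[17] [S=[9] | E={z↦6} | C=[(let q = 5 in 3) :: PRIM2(mul)] | D=[(∅, ∅, ∅)]]
[18] [S=[9] | E={z↦6} | C=[5 :: (λq. 3) :: AP :: PRIM2(mul)] | D=[(∅, ∅, ∅)]]
[19] [S=[5 :: 9] | E={z↦6} | C=[(λq. 3) :: AP :: PRIM2(mul)] | D=[(∅, ∅, ∅)]]
[20] [S=[clo(λq. 3, {z↦6}) :: 5 :: 9] | E={z↦6} | C=[AP :: PRIM2(mul)] | D=[(∅, ∅, ∅)]]
[21] [S=∅ | E={q↦5, z↦6} | C=[3] | D=[([9], {z↦6}, [PRIM2(mul)]) :: (∅, ∅, ∅)]]
[22] [S=[3] | E={q↦5, z↦6} | C=∅ | D=[([9], {z↦6}, [PRIM2(mul)]) :: (∅, ∅, ∅)]]
[23] [S=[3 :: 9] | E={z↦6} | C=[PRIM2(mul)] | D=[(∅, ∅, ∅)]]
[24] [S=[27] | E={z↦6} | C=∅ | D=[(∅, ∅, ∅)]]
[25] [S=[27] | E=∅ | C=∅ | D=∅]
→ final value 27

Answer: 27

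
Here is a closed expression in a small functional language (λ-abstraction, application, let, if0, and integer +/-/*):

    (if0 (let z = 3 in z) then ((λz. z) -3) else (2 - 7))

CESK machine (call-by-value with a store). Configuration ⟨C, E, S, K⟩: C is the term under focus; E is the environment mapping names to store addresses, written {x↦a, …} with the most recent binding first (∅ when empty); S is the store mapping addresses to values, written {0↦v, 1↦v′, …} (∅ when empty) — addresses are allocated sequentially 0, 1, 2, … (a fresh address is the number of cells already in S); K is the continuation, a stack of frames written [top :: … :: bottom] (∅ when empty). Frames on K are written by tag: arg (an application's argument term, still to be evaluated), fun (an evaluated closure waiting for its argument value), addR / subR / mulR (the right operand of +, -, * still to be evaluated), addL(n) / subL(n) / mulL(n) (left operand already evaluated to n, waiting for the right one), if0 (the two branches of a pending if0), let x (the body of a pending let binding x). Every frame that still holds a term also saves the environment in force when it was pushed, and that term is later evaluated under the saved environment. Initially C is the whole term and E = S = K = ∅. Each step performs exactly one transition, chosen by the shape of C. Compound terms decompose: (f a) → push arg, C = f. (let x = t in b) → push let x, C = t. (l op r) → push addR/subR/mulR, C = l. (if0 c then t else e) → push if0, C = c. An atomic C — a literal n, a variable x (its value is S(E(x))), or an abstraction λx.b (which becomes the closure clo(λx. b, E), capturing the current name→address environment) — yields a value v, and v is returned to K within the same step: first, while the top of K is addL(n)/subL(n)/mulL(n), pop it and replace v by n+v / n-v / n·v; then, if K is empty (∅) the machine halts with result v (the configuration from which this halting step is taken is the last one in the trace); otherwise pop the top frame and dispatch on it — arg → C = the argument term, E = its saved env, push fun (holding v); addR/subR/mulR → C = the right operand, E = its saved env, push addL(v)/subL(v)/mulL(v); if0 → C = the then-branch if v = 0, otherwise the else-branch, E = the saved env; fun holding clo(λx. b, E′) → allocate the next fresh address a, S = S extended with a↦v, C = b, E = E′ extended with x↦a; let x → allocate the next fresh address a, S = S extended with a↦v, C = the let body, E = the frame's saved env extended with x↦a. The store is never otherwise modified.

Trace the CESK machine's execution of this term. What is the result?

step 0: ⟨C=(if0 (let z = 3 in z) then ((λz. z) -3) else (2 - 7)); E=∅; S=∅; K=∅⟩
step 1: ⟨C=(let z = 3 in z); E=∅; S=∅; K=[if0]⟩
step 2: ⟨C=3; E=∅; S=∅; K=[let z :: if0]⟩
step 3: ⟨C=z; E={z↦0}; S={0↦3}; K=[if0]⟩
step 4: ⟨C=(2 - 7); E=∅; S={0↦3}; K=∅⟩
step 5: ⟨C=2; E=∅; S={0↦3}; K=[subR]⟩
step 6: ⟨C=7; E=∅; S={0↦3}; K=[subL(2)]⟩
→ final value -5

Answer: -5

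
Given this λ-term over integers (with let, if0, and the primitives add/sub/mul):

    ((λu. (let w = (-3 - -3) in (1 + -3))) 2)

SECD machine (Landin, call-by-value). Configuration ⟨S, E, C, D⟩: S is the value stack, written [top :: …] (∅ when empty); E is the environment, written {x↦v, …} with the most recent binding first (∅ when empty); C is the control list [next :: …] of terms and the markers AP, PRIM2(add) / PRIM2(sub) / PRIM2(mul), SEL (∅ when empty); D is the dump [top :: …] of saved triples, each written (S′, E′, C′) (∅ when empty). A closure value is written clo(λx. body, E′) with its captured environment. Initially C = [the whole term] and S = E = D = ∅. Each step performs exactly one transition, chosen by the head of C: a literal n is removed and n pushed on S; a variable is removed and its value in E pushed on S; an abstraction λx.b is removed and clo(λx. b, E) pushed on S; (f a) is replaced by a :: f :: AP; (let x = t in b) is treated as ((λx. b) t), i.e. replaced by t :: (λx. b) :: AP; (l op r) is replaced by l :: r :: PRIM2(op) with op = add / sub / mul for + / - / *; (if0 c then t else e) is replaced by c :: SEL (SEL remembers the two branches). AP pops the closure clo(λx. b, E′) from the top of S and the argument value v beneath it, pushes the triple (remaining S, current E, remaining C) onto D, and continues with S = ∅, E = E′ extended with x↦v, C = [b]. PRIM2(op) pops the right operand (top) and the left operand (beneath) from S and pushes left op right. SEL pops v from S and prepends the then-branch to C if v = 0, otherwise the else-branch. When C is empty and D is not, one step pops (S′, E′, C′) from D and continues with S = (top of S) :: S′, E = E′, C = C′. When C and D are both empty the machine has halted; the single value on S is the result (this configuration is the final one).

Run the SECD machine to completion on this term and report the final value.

step 0: ⟨S=∅; E=∅; C=[((λu. (let w = (-3 - -3) in (1 + -3))) 2)]; D=∅⟩
step 1: ⟨S=∅; E=∅; C=[2 :: (λu. (let w = (-3 - -3) in (1 + -3))) :: AP]; D=∅⟩
step 2: ⟨S=[2]; E=∅; C=[(λu. (let w = (-3 - -3) in (1 + -3))) :: AP]; D=∅⟩
step 3: ⟨S=[clo(λu. (let w = (-3 - -3) in (1 + -3)), ∅) :: 2]; E=∅; C=[AP]; D=∅⟩
step 4: ⟨S=∅; E={u↦2}; C=[(let w = (-3 - -3) in (1 + -3))]; D=[(∅, ∅, ∅)]⟩
step 5: ⟨S=∅; E={u↦2}; C=[(-3 - -3) :: (λw. (1 + -3)) :: AP]; D=[(∅, ∅, ∅)]⟩
step 6: ⟨S=∅; E={u↦2}; C=[-3 :: -3 :: PRIM2(sub) :: (λw. (1 + -3)) :: AP]; D=[(∅, ∅, ∅)]⟩
step 7: ⟨S=[-3]; E={u↦2}; C=[-3 :: PRIM2(sub) :: (λw. (1 + -3)) :: AP]; D=[(∅, ∅, ∅)]⟩
step 8: ⟨S=[-3 :: -3]; E={u↦2}; C=[PRIM2(sub) :: (λw. (1 + -3)) :: AP]; D=[(∅, ∅, ∅)]⟩
step 9: ⟨S=[0]; E={u↦2}; C=[(λw. (1 + -3)) :: AP]; D=[(∅, ∅, ∅)]⟩
step 10: ⟨S=[clo(λw. (1 + -3), {u↦2}) :: 0]; E={u↦2}; C=[AP]; D=[(∅, ∅, ∅)]⟩
step 11: ⟨S=∅; E={w↦0, u↦2}; C=[(1 + -3)]; D=[(∅, {u↦2}, ∅) :: (∅, ∅, ∅)]⟩
step 12: ⟨S=∅; E={w↦0, u↦2}; C=[1 :: -3 :: PRIM2(add)]; D=[(∅, {u↦2}, ∅) :: (∅, ∅, ∅)]⟩
step 13: ⟨S=[1]; E={w↦0, u↦2}; C=[-3 :: PRIM2(add)]; D=[(∅, {u↦2}, ∅) :: (∅, ∅, ∅)]⟩
step 14: ⟨S=[-3 :: 1]; E={w↦0, u↦2}; C=[PRIM2(add)]; D=[(∅, {u↦2}, ∅) :: (∅, ∅, ∅)]⟩
step 15: ⟨S=[-2]; E={w↦0, u↦2}; C=∅; D=[(∅, {u↦2}, ∅) :: (∅, ∅, ∅)]⟩
step 16: ⟨S=[-2]; E={u↦2}; C=∅; D=[(∅, ∅, ∅)]⟩
step 17: ⟨S=[-2]; E=∅; C=∅; D=∅⟩
→ final value -2

Answer: -2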